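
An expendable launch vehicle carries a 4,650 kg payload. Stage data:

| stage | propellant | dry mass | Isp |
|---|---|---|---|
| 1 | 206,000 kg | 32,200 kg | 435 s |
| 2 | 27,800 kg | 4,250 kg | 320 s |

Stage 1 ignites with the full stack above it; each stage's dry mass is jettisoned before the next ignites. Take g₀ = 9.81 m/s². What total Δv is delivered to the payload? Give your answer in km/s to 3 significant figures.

Δv ≈ 10.4 km/s

Ignition mass of stage 1 = 206,000+32,200 + 27,800+4,250 + 4,650 = 274,900 kg.
Stage 1: m₀ = 274,900 kg, m_f = 274,900 − 206,000 = 68,900 kg; Δv = 435×9.81×ln(3.99) = 4267.4×1.3838 ≈ 5905 m/s.
Stage 2: m₀ = 36,700 kg, m_f = 36,700 − 27,800 = 8,900 kg; Δv = 320×9.81×ln(4.124) = 3139.2×1.4167 ≈ 4447 m/s.
Total Δv = 5905 + 4447 = 10352 m/s.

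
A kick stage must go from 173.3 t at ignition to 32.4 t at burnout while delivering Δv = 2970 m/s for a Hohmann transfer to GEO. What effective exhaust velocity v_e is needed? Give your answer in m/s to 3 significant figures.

ln(m₀/m_f) = ln(173300/32400) = ln(5.349) = 1.6769.
Using Δv = v_e ln(m₀/m_f): v_e = Δv / ln(m₀/m_f) = 2970 / 1.6769 = 1771.2 m/s.

v_e ≈ 1770 m/s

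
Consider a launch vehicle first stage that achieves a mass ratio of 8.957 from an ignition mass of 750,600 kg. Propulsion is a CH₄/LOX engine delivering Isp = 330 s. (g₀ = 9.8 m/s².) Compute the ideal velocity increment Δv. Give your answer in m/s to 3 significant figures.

Δv ≈ 7090 m/s

v_e = Isp · g₀ = 330 × 9.8 = 3234.0 m/s.
By the Tsiolkovsky rocket equation, Δv = v_e · ln(8.957) = 3234.0 × 2.1924 ≈ 7090.3 m/s.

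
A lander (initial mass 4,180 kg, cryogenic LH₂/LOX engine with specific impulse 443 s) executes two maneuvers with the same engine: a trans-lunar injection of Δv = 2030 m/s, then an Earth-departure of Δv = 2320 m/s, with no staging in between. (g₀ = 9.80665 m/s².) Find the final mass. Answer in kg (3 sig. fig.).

final mass ≈ 1540 kg

v_e = Isp · g₀ = 443 × 9.80665 = 4344.3 m/s.
After the first burn: m = 4180 × exp(−2030/4344.3) = 4180 × 0.62671 = 2,619.65 kg.
After the second burn: m = 2,619.65 × exp(−2320/4344.3) = 2,619.65 × 0.58624 = 1,535.74 kg.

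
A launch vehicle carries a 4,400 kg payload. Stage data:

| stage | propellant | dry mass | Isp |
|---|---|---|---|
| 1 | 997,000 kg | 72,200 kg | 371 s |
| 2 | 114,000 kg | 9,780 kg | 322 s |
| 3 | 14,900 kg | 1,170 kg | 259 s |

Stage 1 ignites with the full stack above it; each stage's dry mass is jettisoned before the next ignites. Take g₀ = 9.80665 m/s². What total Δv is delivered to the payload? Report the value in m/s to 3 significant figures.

Ignition mass of stage 1 = 997,000+72,200 + 114,000+9,780 + 14,900+1,170 + 4,400 = 1,213,450 kg.
Stage 1: m₀ = 1,213,450 kg, m_f = 1,213,450 − 997,000 = 216,450 kg; Δv = 371×9.80665×ln(5.606) = 3638.3×1.7239 ≈ 6272 m/s.
Stage 2: m₀ = 144,250 kg, m_f = 144,250 − 114,000 = 30,250 kg; Δv = 322×9.80665×ln(4.769) = 3157.7×1.5621 ≈ 4933 m/s.
Stage 3: m₀ = 20,470 kg, m_f = 20,470 − 14,900 = 5,570 kg; Δv = 259×9.80665×ln(3.675) = 2539.9×1.3016 ≈ 3306 m/s.
Total Δv = 6272 + 4933 + 3306 = 14511 m/s.

Δv ≈ 14500 m/s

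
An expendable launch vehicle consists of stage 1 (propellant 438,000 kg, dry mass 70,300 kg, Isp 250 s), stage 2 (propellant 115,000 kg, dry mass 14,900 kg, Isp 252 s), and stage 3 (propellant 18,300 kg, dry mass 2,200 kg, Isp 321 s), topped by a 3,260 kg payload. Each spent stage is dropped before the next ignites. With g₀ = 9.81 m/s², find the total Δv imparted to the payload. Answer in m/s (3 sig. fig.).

Δv ≈ 10700 m/s

Ignition mass of stage 1 = 438,000+70,300 + 115,000+14,900 + 18,300+2,200 + 3,260 = 661,960 kg.
Stage 1: m₀ = 661,960 kg, m_f = 661,960 − 438,000 = 223,960 kg; Δv = 250×9.81×ln(2.956) = 2452.5×1.0837 ≈ 2658 m/s.
Stage 2: m₀ = 153,660 kg, m_f = 153,660 − 115,000 = 38,660 kg; Δv = 252×9.81×ln(3.975) = 2472.1×1.3799 ≈ 3411 m/s.
Stage 3: m₀ = 23,760 kg, m_f = 23,760 − 18,300 = 5,460 kg; Δv = 321×9.81×ln(4.352) = 3149.0×1.4706 ≈ 4631 m/s.
Total Δv = 2658 + 3411 + 4631 = 10700 m/s.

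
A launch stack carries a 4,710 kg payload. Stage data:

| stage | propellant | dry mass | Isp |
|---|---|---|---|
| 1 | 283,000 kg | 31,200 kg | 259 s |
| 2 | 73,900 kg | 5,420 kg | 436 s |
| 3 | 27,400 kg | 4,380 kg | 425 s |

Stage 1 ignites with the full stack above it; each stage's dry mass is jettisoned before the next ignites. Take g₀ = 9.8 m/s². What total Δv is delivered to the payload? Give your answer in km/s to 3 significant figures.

Ignition mass of stage 1 = 283,000+31,200 + 73,900+5,420 + 27,400+4,380 + 4,710 = 430,010 kg.
Stage 1: m₀ = 430,010 kg, m_f = 430,010 − 283,000 = 147,010 kg; Δv = 259×9.8×ln(2.925) = 2538.2×1.0733 ≈ 2724 m/s.
Stage 2: m₀ = 115,810 kg, m_f = 115,810 − 73,900 = 41,910 kg; Δv = 436×9.8×ln(2.763) = 4272.8×1.0164 ≈ 4343 m/s.
Stage 3: m₀ = 36,490 kg, m_f = 36,490 − 27,400 = 9,090 kg; Δv = 425×9.8×ln(4.014) = 4165.0×1.3899 ≈ 5789 m/s.
Total Δv = 2724 + 4343 + 5789 = 12856 m/s.

Δv ≈ 12.9 km/s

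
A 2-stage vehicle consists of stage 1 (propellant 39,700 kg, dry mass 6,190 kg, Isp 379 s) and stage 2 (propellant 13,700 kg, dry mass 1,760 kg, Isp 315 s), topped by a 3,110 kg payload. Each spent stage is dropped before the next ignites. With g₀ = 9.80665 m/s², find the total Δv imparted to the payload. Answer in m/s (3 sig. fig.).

Δv ≈ 7690 m/s

Ignition mass of stage 1 = 39,700+6,190 + 13,700+1,760 + 3,110 = 64,460 kg.
Stage 1: m₀ = 64,460 kg, m_f = 64,460 − 39,700 = 24,760 kg; Δv = 379×9.80665×ln(2.603) = 3716.7×0.9568 ≈ 3556 m/s.
Stage 2: m₀ = 18,570 kg, m_f = 18,570 − 13,700 = 4,870 kg; Δv = 315×9.80665×ln(3.813) = 3089.1×1.3385 ≈ 4135 m/s.
Total Δv = 3556 + 4135 = 7691 m/s.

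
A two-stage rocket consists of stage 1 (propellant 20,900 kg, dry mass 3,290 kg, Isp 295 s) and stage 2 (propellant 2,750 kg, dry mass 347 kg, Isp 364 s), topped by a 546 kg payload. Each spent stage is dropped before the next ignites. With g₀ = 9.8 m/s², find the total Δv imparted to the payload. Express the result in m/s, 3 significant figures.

Ignition mass of stage 1 = 20,900+3,290 + 2,750+347 + 546 = 27,833 kg.
Stage 1: m₀ = 27,833 kg, m_f = 27,833 − 20,900 = 6,933 kg; Δv = 295×9.8×ln(4.015) = 2891.0×1.3899 ≈ 4018 m/s.
Stage 2: m₀ = 3,643 kg, m_f = 3,643 − 2,750 = 893 kg; Δv = 364×9.8×ln(4.08) = 3567.2×1.4060 ≈ 5015 m/s.
Total Δv = 4018 + 5015 = 9033 m/s.

Δv ≈ 9030 m/s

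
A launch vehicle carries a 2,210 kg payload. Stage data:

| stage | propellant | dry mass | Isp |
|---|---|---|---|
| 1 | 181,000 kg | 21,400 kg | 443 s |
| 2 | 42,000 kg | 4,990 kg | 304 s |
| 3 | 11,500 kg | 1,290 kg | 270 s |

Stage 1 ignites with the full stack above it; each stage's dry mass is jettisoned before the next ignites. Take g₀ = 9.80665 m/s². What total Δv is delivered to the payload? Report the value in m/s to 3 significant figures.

Ignition mass of stage 1 = 181,000+21,400 + 42,000+4,990 + 11,500+1,290 + 2,210 = 264,390 kg.
Stage 1: m₀ = 264,390 kg, m_f = 264,390 − 181,000 = 83,390 kg; Δv = 443×9.80665×ln(3.171) = 4344.3×1.1539 ≈ 5013 m/s.
Stage 2: m₀ = 61,990 kg, m_f = 61,990 − 42,000 = 19,990 kg; Δv = 304×9.80665×ln(3.101) = 2981.2×1.1317 ≈ 3374 m/s.
Stage 3: m₀ = 15,000 kg, m_f = 15,000 − 11,500 = 3,500 kg; Δv = 270×9.80665×ln(4.286) = 2647.8×1.4553 ≈ 3853 m/s.
Total Δv = 5013 + 3374 + 3853 = 12240 m/s.

Δv ≈ 12200 m/s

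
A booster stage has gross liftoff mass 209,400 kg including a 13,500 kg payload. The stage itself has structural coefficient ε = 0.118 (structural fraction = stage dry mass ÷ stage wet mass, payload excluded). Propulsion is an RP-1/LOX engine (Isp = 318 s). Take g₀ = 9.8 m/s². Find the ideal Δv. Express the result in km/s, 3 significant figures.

Δv ≈ 5.43 km/s

Stage wet mass = m₀ − payload = 209,400 − 13,500 = 195,900 kg.
Stage dry mass = ε × stage wet mass = 0.118 × 195,900 = 23,116.2 kg.
Burnout mass m_f = stage dry + payload = 23,116.2 + 13,500 = 36,616.2 kg.
v_e = Isp · g₀ = 318 × 9.8 = 3116.4 m/s.
Δv = v_e · ln(209,400/36,616.2) = 3116.4 × ln(5.719) = 3116.4 × 1.7438 ≈ 5434 m/s.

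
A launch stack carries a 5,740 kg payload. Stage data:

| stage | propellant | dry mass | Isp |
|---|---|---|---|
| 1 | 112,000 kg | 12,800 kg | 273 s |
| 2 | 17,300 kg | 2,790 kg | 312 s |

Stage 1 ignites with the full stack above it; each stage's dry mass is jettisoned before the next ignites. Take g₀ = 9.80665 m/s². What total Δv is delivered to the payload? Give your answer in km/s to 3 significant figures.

Ignition mass of stage 1 = 112,000+12,800 + 17,300+2,790 + 5,740 = 150,630 kg.
Stage 1: m₀ = 150,630 kg, m_f = 150,630 − 112,000 = 38,630 kg; Δv = 273×9.80665×ln(3.899) = 2677.2×1.3608 ≈ 3643 m/s.
Stage 2: m₀ = 25,830 kg, m_f = 25,830 − 17,300 = 8,530 kg; Δv = 312×9.80665×ln(3.028) = 3059.7×1.1079 ≈ 3390 m/s.
Total Δv = 3643 + 3390 = 7033 m/s.

Δv ≈ 7.03 km/s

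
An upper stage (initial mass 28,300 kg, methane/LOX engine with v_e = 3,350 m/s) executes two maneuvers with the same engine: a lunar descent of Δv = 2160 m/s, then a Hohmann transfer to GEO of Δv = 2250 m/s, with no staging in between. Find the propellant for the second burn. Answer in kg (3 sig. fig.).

propellant for the second burn ≈ 7260 kg

After the first burn: m = 28300 × exp(−2160/3350.0) = 28300 × 0.52478 = 14,851.3 kg.
After the second burn: m = 14,851.3 × exp(−2250/3350.0) = 14,851.3 × 0.51087 = 7,587.08 kg.
Second-burn propellant = 14,851.3 − 7,587.08 = 7,264.22 kg.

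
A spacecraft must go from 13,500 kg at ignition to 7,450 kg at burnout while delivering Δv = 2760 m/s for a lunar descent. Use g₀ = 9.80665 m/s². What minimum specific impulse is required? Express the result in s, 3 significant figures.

Isp ≈ 473 s

ln(m₀/m_f) = ln(13500/7450) = ln(1.812) = 0.5945.
v_e = Δv / ln(m₀/m_f) = 2760 / 0.5945 = 4642.7 m/s.
Isp = v_e / g₀ = 4642.7 / 9.80665 = 473.4 s.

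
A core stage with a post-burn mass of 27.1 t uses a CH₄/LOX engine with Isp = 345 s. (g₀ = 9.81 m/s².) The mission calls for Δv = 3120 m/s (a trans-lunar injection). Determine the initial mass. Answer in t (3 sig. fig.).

v_e = Isp · g₀ = 345 × 9.81 = 3384.5 m/s.
From the ideal rocket equation, m₀/m_f = exp(Δv / v_e) = exp(3120 / 3384.5) = exp(0.9219) = 2.5140.
m₀ = m_f × 2.5140 = 27.1 × 2.5140 = 68.1294 t.

initial mass ≈ 68.1 t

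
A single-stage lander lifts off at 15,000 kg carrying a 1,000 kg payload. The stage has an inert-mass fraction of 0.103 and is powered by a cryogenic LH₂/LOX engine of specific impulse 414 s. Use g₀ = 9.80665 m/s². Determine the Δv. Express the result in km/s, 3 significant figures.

Stage wet mass = m₀ − payload = 15,000 − 1,000 = 14,000 kg.
Stage dry mass = ε × stage wet mass = 0.103 × 14,000 = 1,442 kg.
Burnout mass m_f = stage dry + payload = 1,442 + 1,000 = 2,442 kg.
v_e = Isp · g₀ = 414 × 9.80665 = 4060.0 m/s.
From the ideal rocket equation, Δv = v_e · ln(15,000/2,442) = 4060.0 × ln(6.143) = 4060.0 × 1.8152 ≈ 7370 m/s.

Δv ≈ 7.37 km/s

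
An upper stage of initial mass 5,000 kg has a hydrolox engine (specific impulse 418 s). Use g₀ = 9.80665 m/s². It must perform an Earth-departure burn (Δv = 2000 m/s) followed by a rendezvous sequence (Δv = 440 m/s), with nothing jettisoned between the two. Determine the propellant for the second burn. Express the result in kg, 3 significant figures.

propellant for the second burn ≈ 312 kg

v_e = Isp · g₀ = 418 × 9.80665 = 4099.2 m/s.
After the first burn: m = 5000 × exp(−2000/4099.2) = 5000 × 0.61391 = 3,069.55 kg.
After the second burn: m = 3,069.55 × exp(−440/4099.2) = 3,069.55 × 0.89822 = 2,757.13 kg.
Second-burn propellant = 3,069.55 − 2,757.13 = 312.42 kg.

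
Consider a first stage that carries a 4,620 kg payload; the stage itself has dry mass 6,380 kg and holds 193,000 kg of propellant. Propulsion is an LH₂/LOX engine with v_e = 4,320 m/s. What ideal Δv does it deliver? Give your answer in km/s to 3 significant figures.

Δv ≈ 12.6 km/s

m₀ = payload + dry + propellant = 4,620 + 6,380 + 193,000 = 204,000 kg.
m_f = payload + dry = 4,620 + 6,380 = 11,000 kg.
By the Tsiolkovsky rocket equation, Δv = v_e · ln(m₀/m_f) = 4320.0 × ln(18.55) = 4320.0 × 2.9202 ≈ 12615.4 m/s.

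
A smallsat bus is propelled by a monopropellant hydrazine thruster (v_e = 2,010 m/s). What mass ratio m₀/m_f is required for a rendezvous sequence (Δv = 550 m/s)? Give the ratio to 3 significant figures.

m₀/m_f = exp(Δv / v_e) = exp(550 / 2010.0) = exp(0.2736) = 1.3147.

mass ratio ≈ 1.31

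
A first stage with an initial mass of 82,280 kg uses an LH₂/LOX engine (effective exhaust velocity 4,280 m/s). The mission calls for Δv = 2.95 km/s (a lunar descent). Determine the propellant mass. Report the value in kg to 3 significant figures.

propellant mass ≈ 41000 kg

From the ideal rocket equation, m₀/m_f = exp(Δv / v_e) = exp(2950 / 4280.0) = exp(0.6893) = 1.9922.
m_f = 82,280 / 1.9922 = 41,301.1 kg, so propellant = m₀ − m_f = 82,280 − 41,301.1 = 40,978.9 kg.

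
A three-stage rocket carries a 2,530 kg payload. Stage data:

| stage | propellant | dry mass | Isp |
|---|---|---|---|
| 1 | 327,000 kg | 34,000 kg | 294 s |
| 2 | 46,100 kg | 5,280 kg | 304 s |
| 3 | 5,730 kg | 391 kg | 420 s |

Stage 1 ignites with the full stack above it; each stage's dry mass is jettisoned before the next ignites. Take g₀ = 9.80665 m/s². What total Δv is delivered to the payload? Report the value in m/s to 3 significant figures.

Ignition mass of stage 1 = 327,000+34,000 + 46,100+5,280 + 5,730+391 + 2,530 = 421,031 kg.
Stage 1: m₀ = 421,031 kg, m_f = 421,031 − 327,000 = 94,031 kg; Δv = 294×9.80665×ln(4.478) = 2883.2×1.4991 ≈ 4322 m/s.
Stage 2: m₀ = 60,031 kg, m_f = 60,031 − 46,100 = 13,931 kg; Δv = 304×9.80665×ln(4.309) = 2981.2×1.4607 ≈ 4355 m/s.
Stage 3: m₀ = 8,651 kg, m_f = 8,651 − 5,730 = 2,921 kg; Δv = 420×9.80665×ln(2.962) = 4118.8×1.0857 ≈ 4472 m/s.
Total Δv = 4322 + 4355 + 4472 = 13149 m/s.

Δv ≈ 13100 m/s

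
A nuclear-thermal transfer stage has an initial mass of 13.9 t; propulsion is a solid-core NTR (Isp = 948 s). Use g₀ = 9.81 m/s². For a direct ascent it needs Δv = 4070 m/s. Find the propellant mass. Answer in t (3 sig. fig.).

propellant mass ≈ 4.93 t

v_e = Isp · g₀ = 948 × 9.81 = 9299.9 m/s.
m₀/m_f = exp(Δv / v_e) = exp(4070 / 9299.9) = exp(0.4376) = 1.5490.
m_f = 13.9 / 1.5490 = 8.97353 t, so propellant = m₀ − m_f = 13.9 − 8.97353 = 4.92647 t.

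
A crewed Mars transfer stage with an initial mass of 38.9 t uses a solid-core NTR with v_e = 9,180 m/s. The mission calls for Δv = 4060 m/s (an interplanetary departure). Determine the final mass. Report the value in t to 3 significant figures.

final mass ≈ 25.0 t

Using Δv = v_e ln(m₀/m_f): m₀/m_f = exp(Δv / v_e) = exp(4060 / 9180.0) = exp(0.4423) = 1.5562.
m_f = m₀ / 1.5562 = 38.9 / 1.5562 = 24.9968 t.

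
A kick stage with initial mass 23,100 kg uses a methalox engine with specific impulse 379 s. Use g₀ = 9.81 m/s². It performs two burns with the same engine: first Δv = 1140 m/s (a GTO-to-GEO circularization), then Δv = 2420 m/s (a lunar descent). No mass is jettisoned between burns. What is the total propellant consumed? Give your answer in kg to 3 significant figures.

v_e = Isp · g₀ = 379 × 9.81 = 3718.0 m/s.
After the first burn: m = 23100 × exp(−1140/3718.0) = 23100 × 0.73593 = 17,000 kg.
After the second burn: m = 17,000 × exp(−2420/3718.0) = 17,000 × 0.52158 = 8,866.86 kg.
Total propellant = m₀ − m_final = 23100 − 8,866.86 = 14,233.14 kg.

total propellant consumed ≈ 14200 kg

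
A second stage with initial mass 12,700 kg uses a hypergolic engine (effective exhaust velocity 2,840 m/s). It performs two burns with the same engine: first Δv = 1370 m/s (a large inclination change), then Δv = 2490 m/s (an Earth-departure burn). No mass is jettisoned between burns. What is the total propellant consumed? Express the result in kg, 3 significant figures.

total propellant consumed ≈ 9440 kg

After the first burn: m = 12700 × exp(−1370/2840.0) = 12700 × 0.61730 = 7,839.71 kg.
After the second burn: m = 7,839.71 × exp(−2490/2840.0) = 7,839.71 × 0.41613 = 3,262.34 kg.
Total propellant = m₀ − m_final = 12700 − 3,262.34 = 9,437.66 kg.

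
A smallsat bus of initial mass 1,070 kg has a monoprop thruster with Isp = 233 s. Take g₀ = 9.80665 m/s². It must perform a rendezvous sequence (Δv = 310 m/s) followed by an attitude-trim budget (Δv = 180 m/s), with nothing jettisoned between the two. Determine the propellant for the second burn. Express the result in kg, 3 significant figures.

propellant for the second burn ≈ 70.8 kg

v_e = Isp · g₀ = 233 × 9.80665 = 2284.9 m/s.
After the first burn: m = 1070 × exp(−310/2284.9) = 1070 × 0.87313 = 934.249 kg.
After the second burn: m = 934.249 × exp(−180/2284.9) = 934.249 × 0.92425 = 863.48 kg.
Second-burn propellant = 934.249 − 863.48 = 70.769 kg.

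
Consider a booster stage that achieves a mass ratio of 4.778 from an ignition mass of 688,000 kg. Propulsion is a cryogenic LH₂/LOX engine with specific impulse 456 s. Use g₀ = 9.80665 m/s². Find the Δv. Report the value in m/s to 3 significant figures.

Δv ≈ 6990 m/s

v_e = Isp · g₀ = 456 × 9.80665 = 4471.8 m/s.
Δv = v_e · ln(4.778) = 4471.8 × 1.5640 ≈ 6994.0 m/s.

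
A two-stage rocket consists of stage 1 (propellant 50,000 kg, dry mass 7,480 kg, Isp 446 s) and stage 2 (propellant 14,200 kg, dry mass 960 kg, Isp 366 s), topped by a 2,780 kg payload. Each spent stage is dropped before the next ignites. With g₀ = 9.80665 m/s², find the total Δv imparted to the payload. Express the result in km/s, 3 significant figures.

Ignition mass of stage 1 = 50,000+7,480 + 14,200+960 + 2,780 = 75,420 kg.
Stage 1: m₀ = 75,420 kg, m_f = 75,420 − 50,000 = 25,420 kg; Δv = 446×9.80665×ln(2.967) = 4373.8×1.0875 ≈ 4757 m/s.
Stage 2: m₀ = 17,940 kg, m_f = 17,940 − 14,200 = 3,740 kg; Δv = 366×9.80665×ln(4.797) = 3589.2×1.5679 ≈ 5628 m/s.
Total Δv = 4757 + 5628 = 10385 m/s.

Δv ≈ 10.4 km/s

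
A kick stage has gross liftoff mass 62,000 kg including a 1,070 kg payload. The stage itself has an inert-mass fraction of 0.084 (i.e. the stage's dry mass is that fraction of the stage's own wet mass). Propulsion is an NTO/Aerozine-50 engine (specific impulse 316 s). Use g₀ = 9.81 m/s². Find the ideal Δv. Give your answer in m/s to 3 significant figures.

Δv ≈ 7140 m/s

Stage wet mass = m₀ − payload = 62,000 − 1,070 = 60,930 kg.
Stage dry mass = ε × stage wet mass = 0.084 × 60,930 = 5,118.12 kg.
Burnout mass m_f = stage dry + payload = 5,118.12 + 1,070 = 6,188.12 kg.
v_e = Isp · g₀ = 316 × 9.81 = 3100.0 m/s.
By the Tsiolkovsky rocket equation, Δv = v_e · ln(62,000/6,188.12) = 3100.0 × ln(10.02) = 3100.0 × 2.3045 ≈ 7144 m/s.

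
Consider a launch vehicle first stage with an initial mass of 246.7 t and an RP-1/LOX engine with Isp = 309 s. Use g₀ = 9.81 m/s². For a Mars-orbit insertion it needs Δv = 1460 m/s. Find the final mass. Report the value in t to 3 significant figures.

v_e = Isp · g₀ = 309 × 9.81 = 3031.3 m/s.
Rocket equation: m₀/m_f = exp(Δv / v_e) = exp(1460 / 3031.3) = exp(0.4816) = 1.6187.
m_f = m₀ / 1.6187 = 246.7 / 1.6187 = 152.406 t.

final mass ≈ 152 t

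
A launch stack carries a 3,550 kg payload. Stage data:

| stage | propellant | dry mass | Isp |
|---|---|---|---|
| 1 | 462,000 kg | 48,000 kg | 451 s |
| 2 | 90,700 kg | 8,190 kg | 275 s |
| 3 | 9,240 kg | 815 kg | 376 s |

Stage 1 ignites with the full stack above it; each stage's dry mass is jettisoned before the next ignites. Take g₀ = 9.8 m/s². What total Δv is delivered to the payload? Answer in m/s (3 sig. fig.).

Ignition mass of stage 1 = 462,000+48,000 + 90,700+8,190 + 9,240+815 + 3,550 = 622,495 kg.
Stage 1: m₀ = 622,495 kg, m_f = 622,495 − 462,000 = 160,495 kg; Δv = 451×9.8×ln(3.879) = 4419.8×1.3555 ≈ 5991 m/s.
Stage 2: m₀ = 112,495 kg, m_f = 112,495 − 90,700 = 21,795 kg; Δv = 275×9.8×ln(5.162) = 2695.0×1.6412 ≈ 4423 m/s.
Stage 3: m₀ = 13,605 kg, m_f = 13,605 − 9,240 = 4,365 kg; Δv = 376×9.8×ln(3.117) = 3684.8×1.1368 ≈ 4189 m/s.
Total Δv = 5991 + 4423 + 4189 = 14603 m/s.

Δv ≈ 14600 m/s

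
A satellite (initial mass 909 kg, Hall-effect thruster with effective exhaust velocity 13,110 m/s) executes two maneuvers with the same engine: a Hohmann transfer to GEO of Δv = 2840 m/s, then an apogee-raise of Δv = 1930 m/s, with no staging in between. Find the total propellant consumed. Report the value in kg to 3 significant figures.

After the first burn: m = 909 × exp(−2840/13110.0) = 909 × 0.80523 = 731.954 kg.
After the second burn: m = 731.954 × exp(−1930/13110.0) = 731.954 × 0.86311 = 631.757 kg.
Total propellant = m₀ − m_final = 909 − 631.757 = 277.243 kg.

total propellant consumed ≈ 277 kg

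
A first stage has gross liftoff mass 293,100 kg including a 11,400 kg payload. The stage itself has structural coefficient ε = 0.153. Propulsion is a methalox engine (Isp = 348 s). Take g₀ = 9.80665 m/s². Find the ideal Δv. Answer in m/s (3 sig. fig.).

Δv ≈ 5740 m/s

Stage wet mass = m₀ − payload = 293,100 − 11,400 = 281,700 kg.
Stage dry mass = ε × stage wet mass = 0.153 × 281,700 = 43,100.1 kg.
Burnout mass m_f = stage dry + payload = 43,100.1 + 11,400 = 54,500.1 kg.
v_e = Isp · g₀ = 348 × 9.80665 = 3412.7 m/s.
From the ideal rocket equation, Δv = v_e · ln(293,100/54,500.1) = 3412.7 × ln(5.378) = 3412.7 × 1.6823 ≈ 5741 m/s.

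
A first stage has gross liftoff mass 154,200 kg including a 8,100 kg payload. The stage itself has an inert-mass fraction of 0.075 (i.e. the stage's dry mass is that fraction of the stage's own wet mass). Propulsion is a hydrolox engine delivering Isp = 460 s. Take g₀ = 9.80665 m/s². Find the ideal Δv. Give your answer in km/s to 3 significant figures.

Δv ≈ 9.43 km/s

Stage wet mass = m₀ − payload = 154,200 − 8,100 = 146,100 kg.
Stage dry mass = ε × stage wet mass = 0.075 × 146,100 = 10,957.5 kg.
Burnout mass m_f = stage dry + payload = 10,957.5 + 8,100 = 19,057.5 kg.
v_e = Isp · g₀ = 460 × 9.80665 = 4511.1 m/s.
Δv = v_e · ln(154,200/19,057.5) = 4511.1 × ln(8.091) = 4511.1 × 2.0908 ≈ 9432 m/s.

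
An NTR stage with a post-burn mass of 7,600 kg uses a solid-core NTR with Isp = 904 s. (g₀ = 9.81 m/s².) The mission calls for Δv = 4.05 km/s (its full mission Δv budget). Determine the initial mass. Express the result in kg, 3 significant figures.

v_e = Isp · g₀ = 904 × 9.81 = 8868.2 m/s.
m₀/m_f = exp(Δv / v_e) = exp(4050 / 8868.2) = exp(0.4567) = 1.5788.
m₀ = m_f × 1.5788 = 7,600 × 1.5788 = 11,998.9 kg.

initial mass ≈ 12000 kg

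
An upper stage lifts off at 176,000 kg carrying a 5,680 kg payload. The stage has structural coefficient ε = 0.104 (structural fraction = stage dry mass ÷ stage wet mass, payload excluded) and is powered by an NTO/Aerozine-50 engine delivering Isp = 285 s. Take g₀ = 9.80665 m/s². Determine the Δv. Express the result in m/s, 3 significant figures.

Stage wet mass = m₀ − payload = 176,000 − 5,680 = 170,320 kg.
Stage dry mass = ε × stage wet mass = 0.104 × 170,320 = 17,713.3 kg.
Burnout mass m_f = stage dry + payload = 17,713.3 + 5,680 = 23,393.3 kg.
v_e = Isp · g₀ = 285 × 9.80665 = 2794.9 m/s.
Δv = v_e · ln(176,000/23,393.3) = 2794.9 × ln(7.524) = 2794.9 × 2.0180 ≈ 5640 m/s.

Δv ≈ 5640 m/s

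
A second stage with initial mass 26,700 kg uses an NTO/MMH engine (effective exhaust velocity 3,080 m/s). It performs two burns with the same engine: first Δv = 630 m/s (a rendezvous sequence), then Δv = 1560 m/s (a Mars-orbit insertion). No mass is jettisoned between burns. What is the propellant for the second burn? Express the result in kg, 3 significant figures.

After the first burn: m = 26700 × exp(−630/3080.0) = 26700 × 0.81502 = 21,761 kg.
After the second burn: m = 21,761 × exp(−1560/3080.0) = 21,761 × 0.60260 = 13,113.2 kg.
Second-burn propellant = 21,761 − 13,113.2 = 8,647.8 kg.

propellant for the second burn ≈ 8650 kg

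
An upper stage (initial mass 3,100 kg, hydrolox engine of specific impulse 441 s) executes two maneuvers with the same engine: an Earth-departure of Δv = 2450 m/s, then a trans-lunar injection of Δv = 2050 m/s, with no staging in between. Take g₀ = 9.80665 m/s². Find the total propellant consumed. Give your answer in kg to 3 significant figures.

v_e = Isp · g₀ = 441 × 9.80665 = 4324.7 m/s.
After the first burn: m = 3100 × exp(−2450/4324.7) = 3100 × 0.56750 = 1,759.25 kg.
After the second burn: m = 1,759.25 × exp(−2050/4324.7) = 1,759.25 × 0.62250 = 1,095.13 kg.
Total propellant = m₀ − m_final = 3100 − 1,095.13 = 2,004.87 kg.

total propellant consumed ≈ 2000 kg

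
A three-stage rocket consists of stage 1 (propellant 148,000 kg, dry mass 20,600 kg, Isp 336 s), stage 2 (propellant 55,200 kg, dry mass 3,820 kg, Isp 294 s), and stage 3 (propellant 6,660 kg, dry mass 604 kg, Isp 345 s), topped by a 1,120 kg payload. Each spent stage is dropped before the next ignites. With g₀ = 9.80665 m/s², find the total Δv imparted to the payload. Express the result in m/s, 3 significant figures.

Ignition mass of stage 1 = 148,000+20,600 + 55,200+3,820 + 6,660+604 + 1,120 = 236,004 kg.
Stage 1: m₀ = 236,004 kg, m_f = 236,004 − 148,000 = 88,004 kg; Δv = 336×9.80665×ln(2.682) = 3295.0×0.9865 ≈ 3250 m/s.
Stage 2: m₀ = 67,404 kg, m_f = 67,404 − 55,200 = 12,204 kg; Δv = 294×9.80665×ln(5.523) = 2883.2×1.7089 ≈ 4927 m/s.
Stage 3: m₀ = 8,384 kg, m_f = 8,384 − 6,660 = 1,724 kg; Δv = 345×9.80665×ln(4.863) = 3383.3×1.5817 ≈ 5351 m/s.
Total Δv = 3250 + 4927 + 5351 = 13528 m/s.

Δv ≈ 13500 m/s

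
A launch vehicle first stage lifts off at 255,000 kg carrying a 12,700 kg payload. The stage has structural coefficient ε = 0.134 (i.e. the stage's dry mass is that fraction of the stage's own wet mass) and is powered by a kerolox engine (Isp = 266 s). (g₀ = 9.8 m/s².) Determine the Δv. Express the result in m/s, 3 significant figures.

Stage wet mass = m₀ − payload = 255,000 − 12,700 = 242,300 kg.
Stage dry mass = ε × stage wet mass = 0.134 × 242,300 = 32,468.2 kg.
Burnout mass m_f = stage dry + payload = 32,468.2 + 12,700 = 45,168.2 kg.
v_e = Isp · g₀ = 266 × 9.8 = 2606.8 m/s.
From the ideal rocket equation, Δv = v_e · ln(255,000/45,168.2) = 2606.8 × ln(5.646) = 2606.8 × 1.7309 ≈ 4512 m/s.

Δv ≈ 4510 m/s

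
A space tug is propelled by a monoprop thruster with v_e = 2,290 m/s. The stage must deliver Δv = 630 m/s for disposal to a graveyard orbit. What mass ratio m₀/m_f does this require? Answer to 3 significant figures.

mass ratio ≈ 1.32

From the ideal rocket equation, m₀/m_f = exp(Δv / v_e) = exp(630 / 2290.0) = exp(0.2751) = 1.3167.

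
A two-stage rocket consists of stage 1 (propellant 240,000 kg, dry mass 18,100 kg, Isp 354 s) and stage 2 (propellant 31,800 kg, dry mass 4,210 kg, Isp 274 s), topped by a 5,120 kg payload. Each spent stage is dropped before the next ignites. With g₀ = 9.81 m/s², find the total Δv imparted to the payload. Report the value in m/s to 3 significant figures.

Ignition mass of stage 1 = 240,000+18,100 + 31,800+4,210 + 5,120 = 299,230 kg.
Stage 1: m₀ = 299,230 kg, m_f = 299,230 − 240,000 = 59,230 kg; Δv = 354×9.81×ln(5.052) = 3472.7×1.6198 ≈ 5625 m/s.
Stage 2: m₀ = 41,130 kg, m_f = 41,130 − 31,800 = 9,330 kg; Δv = 274×9.81×ln(4.408) = 2687.9×1.4835 ≈ 3988 m/s.
Total Δv = 5625 + 3988 = 9613 m/s.

Δv ≈ 9610 m/s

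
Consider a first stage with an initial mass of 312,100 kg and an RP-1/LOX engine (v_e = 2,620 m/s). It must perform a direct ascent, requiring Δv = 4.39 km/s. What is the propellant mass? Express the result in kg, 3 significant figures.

propellant mass ≈ 254000 kg

From the ideal rocket equation, m₀/m_f = exp(Δv / v_e) = exp(4390 / 2620.0) = exp(1.6756) = 5.3419.
m_f = 312,100 / 5.3419 = 58,424.9 kg, so propellant = m₀ − m_f = 312,100 − 58,424.9 = 253,675.1 kg.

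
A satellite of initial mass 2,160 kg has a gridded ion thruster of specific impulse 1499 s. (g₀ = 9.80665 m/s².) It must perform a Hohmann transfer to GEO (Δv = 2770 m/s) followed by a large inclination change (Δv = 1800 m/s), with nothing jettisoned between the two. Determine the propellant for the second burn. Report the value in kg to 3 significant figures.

propellant for the second burn ≈ 206 kg

v_e = Isp · g₀ = 1499 × 9.80665 = 14700.2 m/s.
After the first burn: m = 2160 × exp(−2770/14700.2) = 2160 × 0.82826 = 1,789.04 kg.
After the second burn: m = 1,789.04 × exp(−1800/14700.2) = 1,789.04 × 0.88475 = 1,582.85 kg.
Second-burn propellant = 1,789.04 − 1,582.85 = 206.19 kg.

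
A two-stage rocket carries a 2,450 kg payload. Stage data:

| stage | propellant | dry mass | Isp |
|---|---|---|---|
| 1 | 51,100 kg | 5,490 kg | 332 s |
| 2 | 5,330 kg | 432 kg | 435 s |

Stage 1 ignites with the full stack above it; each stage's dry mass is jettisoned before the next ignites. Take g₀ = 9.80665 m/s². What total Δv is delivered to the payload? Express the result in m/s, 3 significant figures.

Ignition mass of stage 1 = 51,100+5,490 + 5,330+432 + 2,450 = 64,802 kg.
Stage 1: m₀ = 64,802 kg, m_f = 64,802 − 51,100 = 13,702 kg; Δv = 332×9.80665×ln(4.729) = 3255.8×1.5538 ≈ 5059 m/s.
Stage 2: m₀ = 8,212 kg, m_f = 8,212 − 5,330 = 2,882 kg; Δv = 435×9.80665×ln(2.849) = 4265.9×1.0471 ≈ 4467 m/s.
Total Δv = 5059 + 4467 = 9526 m/s.

Δv ≈ 9530 m/s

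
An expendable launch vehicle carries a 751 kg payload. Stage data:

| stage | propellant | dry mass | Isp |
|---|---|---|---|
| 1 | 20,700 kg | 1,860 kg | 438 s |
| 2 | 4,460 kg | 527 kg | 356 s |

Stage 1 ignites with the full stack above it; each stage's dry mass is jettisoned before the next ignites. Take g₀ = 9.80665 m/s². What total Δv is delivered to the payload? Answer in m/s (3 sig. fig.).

Δv ≈ 10900 m/s

Ignition mass of stage 1 = 20,700+1,860 + 4,460+527 + 751 = 28,298 kg.
Stage 1: m₀ = 28,298 kg, m_f = 28,298 − 20,700 = 7,598 kg; Δv = 438×9.80665×ln(3.724) = 4295.3×1.3149 ≈ 5648 m/s.
Stage 2: m₀ = 5,738 kg, m_f = 5,738 − 4,460 = 1,278 kg; Δv = 356×9.80665×ln(4.49) = 3491.2×1.5018 ≈ 5243 m/s.
Total Δv = 5648 + 5243 = 10891 m/s.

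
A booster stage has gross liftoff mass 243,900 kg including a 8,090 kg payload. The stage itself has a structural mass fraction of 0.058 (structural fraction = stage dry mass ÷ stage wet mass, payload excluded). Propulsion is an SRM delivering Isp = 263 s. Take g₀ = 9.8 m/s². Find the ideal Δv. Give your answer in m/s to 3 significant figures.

Stage wet mass = m₀ − payload = 243,900 − 8,090 = 235,810 kg.
Stage dry mass = ε × stage wet mass = 0.058 × 235,810 = 13,677 kg.
Burnout mass m_f = stage dry + payload = 13,677 + 8,090 = 21,767 kg.
v_e = Isp · g₀ = 263 × 9.8 = 2577.4 m/s.
Using Δv = v_e ln(m₀/m_f): Δv = v_e · ln(243,900/21,767) = 2577.4 × ln(11.21) = 2577.4 × 2.4164 ≈ 6228 m/s.

Δv ≈ 6230 m/s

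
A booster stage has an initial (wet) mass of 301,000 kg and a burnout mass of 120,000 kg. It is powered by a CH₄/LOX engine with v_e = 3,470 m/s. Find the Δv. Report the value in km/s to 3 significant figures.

Δv = v_e · ln(m₀/m_f) = 3470.0 × ln(2.508) = 3470.0 × 0.9196 ≈ 3191.1 m/s.

Δv ≈ 3.19 km/s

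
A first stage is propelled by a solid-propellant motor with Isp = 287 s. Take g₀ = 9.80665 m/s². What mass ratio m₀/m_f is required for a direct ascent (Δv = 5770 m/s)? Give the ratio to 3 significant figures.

mass ratio ≈ 7.77

v_e = Isp · g₀ = 287 × 9.80665 = 2814.5 m/s.
By the Tsiolkovsky rocket equation, m₀/m_f = exp(Δv / v_e) = exp(5770 / 2814.5) = exp(2.0501) = 7.7686.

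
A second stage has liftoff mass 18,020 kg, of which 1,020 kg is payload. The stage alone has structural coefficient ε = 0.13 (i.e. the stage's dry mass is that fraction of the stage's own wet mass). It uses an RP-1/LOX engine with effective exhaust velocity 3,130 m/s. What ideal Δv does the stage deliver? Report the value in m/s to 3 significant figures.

Stage wet mass = m₀ − payload = 18,020 − 1,020 = 17,000 kg.
Stage dry mass = ε × stage wet mass = 0.13 × 17,000 = 2,210 kg.
Burnout mass m_f = stage dry + payload = 2,210 + 1,020 = 3,230 kg.
From the ideal rocket equation, Δv = v_e · ln(18,020/3,230) = 3130.0 × ln(5.579) = 3130.0 × 1.7190 ≈ 5380 m/s.

Δv ≈ 5380 m/s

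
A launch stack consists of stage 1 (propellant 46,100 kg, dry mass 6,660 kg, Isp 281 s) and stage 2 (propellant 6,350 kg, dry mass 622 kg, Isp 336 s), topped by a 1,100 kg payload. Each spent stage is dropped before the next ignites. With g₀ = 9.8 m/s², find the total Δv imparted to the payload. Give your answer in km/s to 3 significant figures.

Δv ≈ 8.99 km/s

Ignition mass of stage 1 = 46,100+6,660 + 6,350+622 + 1,100 = 60,832 kg.
Stage 1: m₀ = 60,832 kg, m_f = 60,832 − 46,100 = 14,732 kg; Δv = 281×9.8×ln(4.129) = 2753.8×1.4181 ≈ 3905 m/s.
Stage 2: m₀ = 8,072 kg, m_f = 8,072 − 6,350 = 1,722 kg; Δv = 336×9.8×ln(4.688) = 3292.8×1.5449 ≈ 5087 m/s.
Total Δv = 3905 + 5087 = 8992 m/s.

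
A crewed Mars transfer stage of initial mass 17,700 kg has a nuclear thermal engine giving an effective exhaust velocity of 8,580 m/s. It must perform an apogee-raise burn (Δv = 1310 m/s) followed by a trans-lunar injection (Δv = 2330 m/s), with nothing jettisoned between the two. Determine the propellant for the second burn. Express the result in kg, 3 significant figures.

propellant for the second burn ≈ 3610 kg

After the first burn: m = 17700 × exp(−1310/8580.0) = 17700 × 0.85840 = 15,193.7 kg.
After the second burn: m = 15,193.7 × exp(−2330/8580.0) = 15,193.7 × 0.76219 = 11,580.5 kg.
Second-burn propellant = 15,193.7 − 11,580.5 = 3,613.2 kg.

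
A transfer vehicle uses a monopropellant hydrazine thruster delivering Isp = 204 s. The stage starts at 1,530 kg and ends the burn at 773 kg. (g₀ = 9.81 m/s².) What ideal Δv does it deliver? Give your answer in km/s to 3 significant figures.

v_e = Isp · g₀ = 204 × 9.81 = 2001.2 m/s.
Δv = v_e · ln(m₀/m_f) = 2001.2 × ln(1.979) = 2001.2 × 0.6827 ≈ 1366.3 m/s.

Δv ≈ 1.37 km/s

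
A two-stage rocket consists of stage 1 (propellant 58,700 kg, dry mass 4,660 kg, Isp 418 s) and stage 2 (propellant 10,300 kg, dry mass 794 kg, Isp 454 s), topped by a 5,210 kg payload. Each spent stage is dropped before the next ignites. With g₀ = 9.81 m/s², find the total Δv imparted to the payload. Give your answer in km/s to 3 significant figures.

Ignition mass of stage 1 = 58,700+4,660 + 10,300+794 + 5,210 = 79,664 kg.
Stage 1: m₀ = 79,664 kg, m_f = 79,664 − 58,700 = 20,964 kg; Δv = 418×9.81×ln(3.8) = 4100.6×1.3350 ≈ 5474 m/s.
Stage 2: m₀ = 16,304 kg, m_f = 16,304 − 10,300 = 6,004 kg; Δv = 454×9.81×ln(2.716) = 4453.7×0.9990 ≈ 4449 m/s.
Total Δv = 5474 + 4449 = 9923 m/s.

Δv ≈ 9.92 km/s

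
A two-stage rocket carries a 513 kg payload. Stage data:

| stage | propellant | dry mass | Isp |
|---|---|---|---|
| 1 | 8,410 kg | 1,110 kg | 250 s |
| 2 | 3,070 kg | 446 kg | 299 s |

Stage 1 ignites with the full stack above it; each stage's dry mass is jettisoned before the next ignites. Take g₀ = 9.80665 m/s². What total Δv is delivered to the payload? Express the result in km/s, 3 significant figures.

Δv ≈ 6.59 km/s

Ignition mass of stage 1 = 8,410+1,110 + 3,070+446 + 513 = 13,549 kg.
Stage 1: m₀ = 13,549 kg, m_f = 13,549 − 8,410 = 5,139 kg; Δv = 250×9.80665×ln(2.637) = 2451.7×0.9695 ≈ 2377 m/s.
Stage 2: m₀ = 4,029 kg, m_f = 4,029 − 3,070 = 959 kg; Δv = 299×9.80665×ln(4.201) = 2932.2×1.4354 ≈ 4209 m/s.
Total Δv = 2377 + 4209 = 6586 m/s.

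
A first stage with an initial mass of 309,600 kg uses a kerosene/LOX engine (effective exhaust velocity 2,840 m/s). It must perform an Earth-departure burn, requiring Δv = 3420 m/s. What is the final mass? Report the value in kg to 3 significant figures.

Rocket equation: m₀/m_f = exp(Δv / v_e) = exp(3420 / 2840.0) = exp(1.2042) = 3.3342.
m_f = m₀ / 3.3342 = 309,600 / 3.3342 = 92,855.9 kg.

final mass ≈ 92900 kg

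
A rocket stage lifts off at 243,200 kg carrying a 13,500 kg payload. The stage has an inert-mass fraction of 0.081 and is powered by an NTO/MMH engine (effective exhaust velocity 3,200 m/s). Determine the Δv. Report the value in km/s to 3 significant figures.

Stage wet mass = m₀ − payload = 243,200 − 13,500 = 229,700 kg.
Stage dry mass = ε × stage wet mass = 0.081 × 229,700 = 18,605.7 kg.
Burnout mass m_f = stage dry + payload = 18,605.7 + 13,500 = 32,105.7 kg.
Δv = v_e · ln(243,200/32,105.7) = 3200.0 × ln(7.575) = 3200.0 × 2.0249 ≈ 6480 m/s.

Δv ≈ 6.48 km/s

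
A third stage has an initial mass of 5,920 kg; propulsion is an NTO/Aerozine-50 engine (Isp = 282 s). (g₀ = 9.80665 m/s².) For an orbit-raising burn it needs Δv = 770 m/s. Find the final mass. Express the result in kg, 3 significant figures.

v_e = Isp · g₀ = 282 × 9.80665 = 2765.5 m/s.
m₀/m_f = exp(Δv / v_e) = exp(770 / 2765.5) = exp(0.2784) = 1.3211.
m_f = m₀ / 1.3211 = 5,920 / 1.3211 = 4,481.11 kg.

final mass ≈ 4480 kg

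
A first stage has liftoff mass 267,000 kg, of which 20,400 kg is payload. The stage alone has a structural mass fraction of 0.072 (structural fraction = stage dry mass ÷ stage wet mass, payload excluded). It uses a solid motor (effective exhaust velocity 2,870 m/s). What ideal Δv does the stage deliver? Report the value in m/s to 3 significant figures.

Δv ≈ 5580 m/s

Stage wet mass = m₀ − payload = 267,000 − 20,400 = 246,600 kg.
Stage dry mass = ε × stage wet mass = 0.072 × 246,600 = 17,755.2 kg.
Burnout mass m_f = stage dry + payload = 17,755.2 + 20,400 = 38,155.2 kg.
By the Tsiolkovsky rocket equation, Δv = v_e · ln(267,000/38,155.2) = 2870.0 × ln(6.998) = 2870.0 × 1.9456 ≈ 5584 m/s.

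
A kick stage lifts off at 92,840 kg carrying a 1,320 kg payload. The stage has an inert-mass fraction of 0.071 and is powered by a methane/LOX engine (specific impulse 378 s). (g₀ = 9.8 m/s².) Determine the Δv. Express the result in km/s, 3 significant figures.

Stage wet mass = m₀ − payload = 92,840 − 1,320 = 91,520 kg.
Stage dry mass = ε × stage wet mass = 0.071 × 91,520 = 6,497.92 kg.
Burnout mass m_f = stage dry + payload = 6,497.92 + 1,320 = 7,817.92 kg.
v_e = Isp · g₀ = 378 × 9.8 = 3704.4 m/s.
Δv = v_e · ln(92,840/7,817.92) = 3704.4 × ln(11.88) = 3704.4 × 2.4745 ≈ 9166 m/s.

Δv ≈ 9.17 km/s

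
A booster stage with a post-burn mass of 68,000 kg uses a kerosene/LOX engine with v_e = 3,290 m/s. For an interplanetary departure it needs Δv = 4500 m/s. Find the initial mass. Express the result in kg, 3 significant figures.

initial mass ≈ 267000 kg

From the ideal rocket equation, m₀/m_f = exp(Δv / v_e) = exp(4500 / 3290.0) = exp(1.3678) = 3.9266.
m₀ = m_f × 3.9266 = 68,000 × 3.9266 = 267,009 kg.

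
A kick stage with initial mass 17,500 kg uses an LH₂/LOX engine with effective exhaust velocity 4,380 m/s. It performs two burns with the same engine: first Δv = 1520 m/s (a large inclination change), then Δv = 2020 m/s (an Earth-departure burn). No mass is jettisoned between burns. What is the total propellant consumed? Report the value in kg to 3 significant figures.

total propellant consumed ≈ 9700 kg

After the first burn: m = 17500 × exp(−1520/4380.0) = 17500 × 0.70678 = 12,368.7 kg.
After the second burn: m = 12,368.7 × exp(−2020/4380.0) = 12,368.7 × 0.63053 = 7,798.84 kg.
Total propellant = m₀ − m_final = 17500 − 7,798.84 = 9,701.16 kg.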